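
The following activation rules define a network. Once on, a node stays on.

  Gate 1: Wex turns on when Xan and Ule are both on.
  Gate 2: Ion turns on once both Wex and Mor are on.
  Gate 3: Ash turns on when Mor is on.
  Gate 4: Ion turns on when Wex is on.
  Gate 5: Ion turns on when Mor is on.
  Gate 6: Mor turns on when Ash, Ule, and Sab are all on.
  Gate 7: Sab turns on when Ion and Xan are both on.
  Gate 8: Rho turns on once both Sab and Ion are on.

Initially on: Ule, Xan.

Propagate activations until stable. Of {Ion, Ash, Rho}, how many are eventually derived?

2

Xan and Ule are on, so Wex turns on (Gate 1).
Gate 4: Wex on → Ion on.
Gate 7: Ion and Xan on → Sab on.
Sab and Ion are on, so Rho turns on (Gate 8).
Ion: reached.
Ash would need Mor (Gate 3), but Mor never turns on.
Rho: reached.
Reached: Ion and Rho — 2 of the 3.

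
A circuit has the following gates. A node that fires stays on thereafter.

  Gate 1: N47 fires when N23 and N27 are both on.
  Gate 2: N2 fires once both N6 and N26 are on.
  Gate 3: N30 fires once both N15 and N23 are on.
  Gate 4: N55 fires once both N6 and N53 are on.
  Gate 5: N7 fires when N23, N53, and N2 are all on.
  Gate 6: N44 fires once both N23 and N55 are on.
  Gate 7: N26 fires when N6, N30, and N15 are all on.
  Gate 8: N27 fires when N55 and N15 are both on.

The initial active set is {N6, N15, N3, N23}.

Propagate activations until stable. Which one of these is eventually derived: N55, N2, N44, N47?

N2

N15 and N23 are on, so N30 fires (Gate 3).
Gate 7: N6, N30, and N15 on → N26 on.
N6 and N26 are on, so N2 fires (Gate 2).
N55 would need N6 and N53 (Gate 4), but N53 never turns on. N47 would need N23 and N27 (Gate 1), but N27 never turns on. N44 would need N23 and N55 (Gate 6), but N55 never turns on.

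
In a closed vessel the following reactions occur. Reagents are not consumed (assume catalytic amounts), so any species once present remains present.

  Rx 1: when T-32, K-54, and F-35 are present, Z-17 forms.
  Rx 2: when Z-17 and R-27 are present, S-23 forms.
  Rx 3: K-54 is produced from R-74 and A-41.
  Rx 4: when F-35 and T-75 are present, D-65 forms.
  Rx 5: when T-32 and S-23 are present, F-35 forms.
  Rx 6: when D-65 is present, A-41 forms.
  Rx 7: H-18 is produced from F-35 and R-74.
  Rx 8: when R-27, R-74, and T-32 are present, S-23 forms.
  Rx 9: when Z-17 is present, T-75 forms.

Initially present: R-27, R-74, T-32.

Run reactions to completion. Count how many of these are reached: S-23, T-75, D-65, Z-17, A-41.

R-27, R-74, and T-32 present → S-23 forms (Rx 8).
S-23: reached.
T-75 would need Z-17 (Rx 9), but Z-17 never forms.
D-65 would need F-35 and T-75 (Rx 4), but T-75 never forms.
Z-17 would need T-32, K-54, and F-35 (Rx 1), but K-54 never forms.
A-41 would need D-65 (Rx 6), but D-65 never forms.
Reached: S-23 — 1 of the 5.

1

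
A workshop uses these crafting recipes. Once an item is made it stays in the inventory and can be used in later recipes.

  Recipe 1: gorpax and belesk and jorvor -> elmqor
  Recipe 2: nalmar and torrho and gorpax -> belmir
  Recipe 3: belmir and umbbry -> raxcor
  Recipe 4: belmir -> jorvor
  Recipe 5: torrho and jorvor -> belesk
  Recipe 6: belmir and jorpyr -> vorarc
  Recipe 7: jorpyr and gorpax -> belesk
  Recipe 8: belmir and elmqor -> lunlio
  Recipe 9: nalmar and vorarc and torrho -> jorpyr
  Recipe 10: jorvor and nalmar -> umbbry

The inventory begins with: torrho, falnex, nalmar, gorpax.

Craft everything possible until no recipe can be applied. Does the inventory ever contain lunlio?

Yes

nalmar and torrho and gorpax -> belmir (Recipe 2).
belmir -> jorvor (Recipe 4).
torrho and jorvor -> belesk (Recipe 5).
gorpax and belesk and jorvor -> elmqor (Recipe 1).
belmir and elmqor -> lunlio (Recipe 8).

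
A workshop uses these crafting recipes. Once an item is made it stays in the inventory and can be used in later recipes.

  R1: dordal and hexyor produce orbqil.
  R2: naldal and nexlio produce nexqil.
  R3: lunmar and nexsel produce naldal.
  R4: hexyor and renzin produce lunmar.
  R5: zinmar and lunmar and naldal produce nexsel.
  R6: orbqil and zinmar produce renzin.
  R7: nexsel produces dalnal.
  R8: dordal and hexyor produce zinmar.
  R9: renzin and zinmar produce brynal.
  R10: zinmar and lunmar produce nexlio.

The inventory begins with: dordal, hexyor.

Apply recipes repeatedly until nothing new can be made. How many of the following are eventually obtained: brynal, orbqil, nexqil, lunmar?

Using R8, dordal and hexyor make zinmar.
Using R1, dordal and hexyor make orbqil.
Using R6, orbqil and zinmar make renzin.
Using R9, renzin and zinmar make brynal.
Using R4, hexyor and renzin make lunmar.
brynal: reached.
orbqil: reached.
nexqil would need naldal and nexlio (R2), but naldal is never obtained.
lunmar: reached.
Reached: brynal, orbqil, and lunmar — 3 of the 4.

3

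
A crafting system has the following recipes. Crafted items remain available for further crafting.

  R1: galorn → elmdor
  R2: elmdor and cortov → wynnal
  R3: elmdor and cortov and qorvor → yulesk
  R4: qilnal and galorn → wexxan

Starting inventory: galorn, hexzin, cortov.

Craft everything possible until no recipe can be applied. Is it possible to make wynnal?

galorn → elmdor (R1).
Using R2, elmdor and cortov make wynnal.

Yes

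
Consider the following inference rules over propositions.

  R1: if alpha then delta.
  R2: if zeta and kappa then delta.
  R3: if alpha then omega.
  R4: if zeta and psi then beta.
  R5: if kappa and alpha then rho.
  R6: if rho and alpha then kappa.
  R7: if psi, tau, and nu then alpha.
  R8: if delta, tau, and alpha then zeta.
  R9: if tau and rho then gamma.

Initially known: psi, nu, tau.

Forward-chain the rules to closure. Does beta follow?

Yes

psi, tau, and nu hold, so alpha follows (R7).
alpha holds, so delta follows (R1).
delta, tau, and alpha hold, so zeta follows (R8).
From zeta and psi, R4 gives beta.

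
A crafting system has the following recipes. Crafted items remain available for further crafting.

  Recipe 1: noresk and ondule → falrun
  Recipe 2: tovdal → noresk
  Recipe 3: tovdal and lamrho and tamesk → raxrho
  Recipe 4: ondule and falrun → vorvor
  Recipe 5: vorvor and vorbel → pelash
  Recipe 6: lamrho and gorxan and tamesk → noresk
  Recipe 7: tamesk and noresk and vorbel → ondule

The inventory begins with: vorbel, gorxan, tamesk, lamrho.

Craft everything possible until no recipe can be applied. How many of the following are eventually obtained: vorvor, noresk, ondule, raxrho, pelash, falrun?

5

lamrho and gorxan and tamesk → noresk (Recipe 6).
Using Recipe 7, tamesk, noresk, and vorbel make ondule.
noresk and ondule → falrun (Recipe 1).
Using Recipe 4, ondule and falrun make vorvor.
vorvor and vorbel → pelash (Recipe 5).
vorvor: reached.
noresk: reached.
ondule: reached.
raxrho would need tovdal, lamrho, and tamesk (Recipe 3), but tovdal is never obtained.
pelash: reached.
falrun: reached.
Reached: vorvor, noresk, ondule, pelash, and falrun — 5 of the 6.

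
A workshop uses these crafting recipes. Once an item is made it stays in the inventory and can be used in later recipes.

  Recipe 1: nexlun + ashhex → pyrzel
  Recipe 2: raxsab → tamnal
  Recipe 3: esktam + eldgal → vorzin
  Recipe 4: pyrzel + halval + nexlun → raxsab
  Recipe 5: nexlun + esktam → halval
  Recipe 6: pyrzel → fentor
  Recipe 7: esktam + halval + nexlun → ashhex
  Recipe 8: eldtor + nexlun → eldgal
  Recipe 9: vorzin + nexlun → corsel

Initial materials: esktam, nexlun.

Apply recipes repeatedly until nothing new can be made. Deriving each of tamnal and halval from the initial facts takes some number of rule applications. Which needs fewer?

halval

halval: Using Recipe 5, nexlun and esktam make halval. [1 rule application]
tamnal: nexlun + esktam → halval (Recipe 5). esktam + halval + nexlun → ashhex (Recipe 7). nexlun + ashhex → pyrzel (Recipe 1). pyrzel + halval + nexlun → raxsab (Recipe 4). raxsab → tamnal (Recipe 2). [5 rule applications]
halval needs fewer.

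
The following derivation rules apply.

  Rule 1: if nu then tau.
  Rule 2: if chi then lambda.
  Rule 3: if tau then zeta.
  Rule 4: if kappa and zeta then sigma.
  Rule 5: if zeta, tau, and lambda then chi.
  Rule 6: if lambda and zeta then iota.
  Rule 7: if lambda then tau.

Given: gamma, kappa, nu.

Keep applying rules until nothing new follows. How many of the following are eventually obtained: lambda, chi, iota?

lambda would need chi (Rule 2), but chi is never established.
chi would need zeta, tau, and lambda (Rule 5), but lambda is never established.
iota would need lambda and zeta (Rule 6), but lambda is never established.
None of the 3 are reached.

0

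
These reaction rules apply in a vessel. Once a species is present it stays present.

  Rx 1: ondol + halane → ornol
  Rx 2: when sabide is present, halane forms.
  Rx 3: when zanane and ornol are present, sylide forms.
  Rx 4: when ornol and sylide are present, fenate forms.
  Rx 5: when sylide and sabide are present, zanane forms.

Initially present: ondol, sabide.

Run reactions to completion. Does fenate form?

No

fenate would need ornol and sylide (Rx 4), but sylide never forms.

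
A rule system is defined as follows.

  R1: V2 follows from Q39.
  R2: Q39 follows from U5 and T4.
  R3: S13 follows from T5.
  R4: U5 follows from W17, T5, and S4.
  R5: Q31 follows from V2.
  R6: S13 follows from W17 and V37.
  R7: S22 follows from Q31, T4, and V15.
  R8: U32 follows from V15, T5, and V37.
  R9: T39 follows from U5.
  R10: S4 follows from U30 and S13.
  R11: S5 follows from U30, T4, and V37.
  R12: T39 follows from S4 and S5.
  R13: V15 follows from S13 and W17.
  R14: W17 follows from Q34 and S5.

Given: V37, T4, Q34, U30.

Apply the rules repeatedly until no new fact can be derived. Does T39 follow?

U30, T4, and V37 hold, so S5 follows (R11).
From Q34 and S5, R14 gives W17.
W17 and V37 hold, so S13 follows (R6).
From U30 and S13, R10 gives S4.
S4 and S5 hold, so T39 follows (R12).

Yes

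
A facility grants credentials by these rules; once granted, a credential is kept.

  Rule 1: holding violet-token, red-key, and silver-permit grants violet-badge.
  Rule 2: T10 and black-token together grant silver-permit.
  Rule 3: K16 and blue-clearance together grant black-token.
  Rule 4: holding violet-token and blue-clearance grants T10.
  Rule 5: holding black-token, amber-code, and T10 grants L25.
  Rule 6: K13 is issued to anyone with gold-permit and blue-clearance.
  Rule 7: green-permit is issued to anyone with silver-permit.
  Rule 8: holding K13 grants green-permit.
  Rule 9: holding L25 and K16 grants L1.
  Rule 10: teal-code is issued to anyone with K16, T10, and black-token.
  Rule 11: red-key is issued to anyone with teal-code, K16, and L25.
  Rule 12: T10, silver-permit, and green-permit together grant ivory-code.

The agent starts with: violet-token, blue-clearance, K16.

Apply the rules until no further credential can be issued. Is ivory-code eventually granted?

Holding K16 and blue-clearance grants black-token (Rule 3).
Holding violet-token and blue-clearance grants T10 (Rule 4).
Holding T10 and black-token grants silver-permit (Rule 2).
Holding silver-permit grants green-permit (Rule 7).
Holding T10, silver-permit, and green-permit grants ivory-code (Rule 12).

Yes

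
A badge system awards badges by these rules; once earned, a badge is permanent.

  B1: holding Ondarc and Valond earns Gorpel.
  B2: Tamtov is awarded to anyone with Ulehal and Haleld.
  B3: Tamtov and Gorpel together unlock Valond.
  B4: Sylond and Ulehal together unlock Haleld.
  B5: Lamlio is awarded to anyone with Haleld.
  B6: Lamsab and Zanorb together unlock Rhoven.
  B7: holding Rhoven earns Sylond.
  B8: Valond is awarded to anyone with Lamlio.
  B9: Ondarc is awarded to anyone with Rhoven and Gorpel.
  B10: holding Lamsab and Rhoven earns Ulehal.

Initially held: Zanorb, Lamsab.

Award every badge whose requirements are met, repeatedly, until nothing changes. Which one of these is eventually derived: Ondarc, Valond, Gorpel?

Valond

With Lamsab and Zanorb, Rhoven is earned (B6).
With Rhoven, Sylond is earned (B7).
With Lamsab and Rhoven, Ulehal is earned (B10).
With Sylond and Ulehal, Haleld is earned (B4).
With Haleld, Lamlio is earned (B5).
With Lamlio, Valond is earned (B8).
Gorpel would need Ondarc and Valond (B1), but Ondarc is never earned. Ondarc would need Rhoven and Gorpel (B9), but Gorpel is never earned.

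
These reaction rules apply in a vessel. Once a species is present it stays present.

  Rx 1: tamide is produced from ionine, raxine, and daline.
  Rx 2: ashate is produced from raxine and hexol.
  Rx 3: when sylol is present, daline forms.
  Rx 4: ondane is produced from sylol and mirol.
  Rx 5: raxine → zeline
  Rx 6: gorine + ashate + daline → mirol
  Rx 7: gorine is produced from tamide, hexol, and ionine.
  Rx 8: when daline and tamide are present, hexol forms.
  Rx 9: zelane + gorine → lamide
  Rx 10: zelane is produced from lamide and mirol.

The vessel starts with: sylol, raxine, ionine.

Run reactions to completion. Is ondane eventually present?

sylol present → daline forms (Rx 3).
ionine, raxine, and daline present → tamide forms (Rx 1).
daline and tamide present → hexol forms (Rx 8).
raxine and hexol present → ashate forms (Rx 2).
tamide, hexol, and ionine present → gorine forms (Rx 7).
gorine, ashate, and daline present → mirol forms (Rx 6).
sylol and mirol present → ondane forms (Rx 4).

Yes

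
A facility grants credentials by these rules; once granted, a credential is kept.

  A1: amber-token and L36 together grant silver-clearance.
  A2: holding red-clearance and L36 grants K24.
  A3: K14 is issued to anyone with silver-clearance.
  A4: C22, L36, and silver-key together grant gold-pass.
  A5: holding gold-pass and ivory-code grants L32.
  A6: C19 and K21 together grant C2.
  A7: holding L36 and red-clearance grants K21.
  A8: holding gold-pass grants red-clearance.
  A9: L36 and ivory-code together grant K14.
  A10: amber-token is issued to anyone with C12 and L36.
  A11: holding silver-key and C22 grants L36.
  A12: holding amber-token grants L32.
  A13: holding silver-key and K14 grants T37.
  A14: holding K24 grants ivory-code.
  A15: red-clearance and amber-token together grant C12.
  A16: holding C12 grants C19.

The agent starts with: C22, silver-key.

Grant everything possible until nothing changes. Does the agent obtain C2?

C2 would need C19 and K21 (A6), but C19 is never granted.

No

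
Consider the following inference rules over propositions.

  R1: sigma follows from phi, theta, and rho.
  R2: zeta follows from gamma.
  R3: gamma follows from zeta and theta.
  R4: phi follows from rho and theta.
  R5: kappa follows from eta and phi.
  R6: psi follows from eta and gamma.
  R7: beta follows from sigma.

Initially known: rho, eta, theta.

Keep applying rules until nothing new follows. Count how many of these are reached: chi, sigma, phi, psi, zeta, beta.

3

From rho and theta, R4 gives phi.
From phi, theta, and rho, R1 gives sigma.
From sigma, R7 gives beta.
No rule produces chi, and it is not given.
sigma: reached.
phi: reached.
psi would need eta and gamma (R6), but gamma is never established.
zeta would need gamma (R2), but gamma is never established.
beta: reached.
Reached: sigma, phi, and beta — 3 of the 6.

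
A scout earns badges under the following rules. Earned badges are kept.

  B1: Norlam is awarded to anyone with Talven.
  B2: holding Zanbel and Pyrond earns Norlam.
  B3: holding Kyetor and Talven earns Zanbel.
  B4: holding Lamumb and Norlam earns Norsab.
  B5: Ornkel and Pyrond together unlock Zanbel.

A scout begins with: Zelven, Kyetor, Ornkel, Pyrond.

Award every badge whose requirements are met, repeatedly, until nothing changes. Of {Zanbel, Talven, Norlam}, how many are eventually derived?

2

With Ornkel and Pyrond, Zanbel is earned (B5).
With Zanbel and Pyrond, Norlam is earned (B2).
Zanbel: reached.
No rule produces Talven, and it is not given.
Norlam: reached.
Reached: Zanbel and Norlam — 2 of the 3.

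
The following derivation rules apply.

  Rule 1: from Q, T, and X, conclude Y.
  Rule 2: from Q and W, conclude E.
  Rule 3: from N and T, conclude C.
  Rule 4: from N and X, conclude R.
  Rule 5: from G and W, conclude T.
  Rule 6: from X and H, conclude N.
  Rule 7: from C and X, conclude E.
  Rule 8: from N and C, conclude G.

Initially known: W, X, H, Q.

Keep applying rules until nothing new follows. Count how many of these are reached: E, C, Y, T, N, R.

X and H hold, so N follows (Rule 6).
Q and W hold, so E follows (Rule 2).
From N and X, Rule 4 gives R.
E: reached.
C would need N and T (Rule 3), but T is never established.
Y would need Q, T, and X (Rule 1), but T is never established.
T would need G and W (Rule 5), but G is never established.
N: reached.
R: reached.
Reached: E, N, and R — 3 of the 6.

3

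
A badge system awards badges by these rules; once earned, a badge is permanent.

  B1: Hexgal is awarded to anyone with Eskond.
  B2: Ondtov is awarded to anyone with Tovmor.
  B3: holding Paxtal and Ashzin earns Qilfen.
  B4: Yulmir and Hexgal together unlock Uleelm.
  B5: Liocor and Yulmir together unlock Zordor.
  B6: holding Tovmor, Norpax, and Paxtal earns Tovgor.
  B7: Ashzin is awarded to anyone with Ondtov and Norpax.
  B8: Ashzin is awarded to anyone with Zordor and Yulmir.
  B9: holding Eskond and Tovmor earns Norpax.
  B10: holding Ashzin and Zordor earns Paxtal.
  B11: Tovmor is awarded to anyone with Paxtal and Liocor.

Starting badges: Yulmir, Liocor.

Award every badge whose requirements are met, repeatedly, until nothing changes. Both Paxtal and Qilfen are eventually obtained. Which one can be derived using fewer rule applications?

Paxtal: With Liocor and Yulmir, Zordor is earned (B5). With Zordor and Yulmir, Ashzin is earned (B8). With Ashzin and Zordor, Paxtal is earned (B10). [3 rule applications]
Qilfen: With Liocor and Yulmir, Zordor is earned (B5). With Zordor and Yulmir, Ashzin is earned (B8). With Ashzin and Zordor, Paxtal is earned (B10). With Paxtal and Ashzin, Qilfen is earned (B3). [4 rule applications]
Paxtal needs fewer.

Paxtal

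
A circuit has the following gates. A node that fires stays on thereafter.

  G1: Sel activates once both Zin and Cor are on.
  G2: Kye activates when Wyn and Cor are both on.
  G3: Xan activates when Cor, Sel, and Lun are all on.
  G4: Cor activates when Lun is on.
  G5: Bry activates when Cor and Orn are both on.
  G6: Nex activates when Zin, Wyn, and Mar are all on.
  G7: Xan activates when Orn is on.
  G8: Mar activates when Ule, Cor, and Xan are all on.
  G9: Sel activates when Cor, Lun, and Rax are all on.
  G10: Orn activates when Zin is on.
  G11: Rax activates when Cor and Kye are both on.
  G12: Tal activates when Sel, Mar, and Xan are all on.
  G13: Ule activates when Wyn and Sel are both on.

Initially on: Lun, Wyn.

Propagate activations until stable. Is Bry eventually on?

No

Bry would need Cor and Orn (G5), but Orn never turns on.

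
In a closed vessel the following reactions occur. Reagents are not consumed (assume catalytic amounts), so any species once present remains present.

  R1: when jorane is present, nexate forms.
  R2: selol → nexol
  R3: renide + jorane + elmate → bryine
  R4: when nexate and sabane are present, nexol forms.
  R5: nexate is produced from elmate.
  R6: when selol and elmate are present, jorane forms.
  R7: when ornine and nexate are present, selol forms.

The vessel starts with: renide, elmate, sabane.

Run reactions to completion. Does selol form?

No

selol would need ornine and nexate (R7), but ornine never forms.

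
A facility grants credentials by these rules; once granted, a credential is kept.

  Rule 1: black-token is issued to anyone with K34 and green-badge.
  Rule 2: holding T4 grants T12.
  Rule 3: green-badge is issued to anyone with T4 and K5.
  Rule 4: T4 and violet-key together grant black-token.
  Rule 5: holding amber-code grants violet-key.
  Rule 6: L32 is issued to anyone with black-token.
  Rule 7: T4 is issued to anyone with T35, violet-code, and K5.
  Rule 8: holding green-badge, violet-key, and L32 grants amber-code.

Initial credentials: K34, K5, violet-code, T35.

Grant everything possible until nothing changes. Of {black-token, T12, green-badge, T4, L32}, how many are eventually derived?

Holding T35, violet-code, and K5 grants T4 (Rule 7).
Holding T4 grants T12 (Rule 2).
Holding T4 and K5 grants green-badge (Rule 3).
Holding K34 and green-badge grants black-token (Rule 1).
Holding black-token grants L32 (Rule 6).
black-token: reached.
T12: reached.
green-badge: reached.
T4: reached.
L32: reached.
All 5 are reached.

5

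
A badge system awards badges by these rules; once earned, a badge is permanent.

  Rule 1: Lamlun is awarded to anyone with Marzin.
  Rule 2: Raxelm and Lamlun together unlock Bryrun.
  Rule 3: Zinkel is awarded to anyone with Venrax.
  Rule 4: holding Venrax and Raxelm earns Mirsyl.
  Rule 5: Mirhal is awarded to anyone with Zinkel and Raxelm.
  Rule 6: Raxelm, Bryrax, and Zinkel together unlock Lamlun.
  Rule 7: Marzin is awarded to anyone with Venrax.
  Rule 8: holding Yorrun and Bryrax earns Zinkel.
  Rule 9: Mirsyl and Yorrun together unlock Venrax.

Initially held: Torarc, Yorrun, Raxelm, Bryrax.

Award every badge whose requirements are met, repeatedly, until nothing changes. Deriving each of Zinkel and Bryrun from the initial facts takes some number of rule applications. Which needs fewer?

Zinkel: With Yorrun and Bryrax, Zinkel is earned (Rule 8). [1 rule application]
Bryrun: With Yorrun and Bryrax, Zinkel is earned (Rule 8). With Raxelm, Bryrax, and Zinkel, Lamlun is earned (Rule 6). With Raxelm and Lamlun, Bryrun is earned (Rule 2). [3 rule applications]
Zinkel needs fewer.

Zinkel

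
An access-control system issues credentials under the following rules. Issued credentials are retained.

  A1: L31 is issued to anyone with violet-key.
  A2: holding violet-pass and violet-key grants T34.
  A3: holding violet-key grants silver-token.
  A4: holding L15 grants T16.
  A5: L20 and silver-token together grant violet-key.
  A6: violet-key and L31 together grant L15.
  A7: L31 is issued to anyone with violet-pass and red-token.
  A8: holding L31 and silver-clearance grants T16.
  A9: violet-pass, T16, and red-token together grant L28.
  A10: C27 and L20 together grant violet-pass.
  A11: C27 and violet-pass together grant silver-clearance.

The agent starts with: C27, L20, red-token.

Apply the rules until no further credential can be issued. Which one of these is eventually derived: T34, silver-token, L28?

L28

Holding C27 and L20 grants violet-pass (A10).
Holding violet-pass and red-token grants L31 (A7).
Holding C27 and violet-pass grants silver-clearance (A11).
Holding L31 and silver-clearance grants T16 (A8).
Holding violet-pass, T16, and red-token grants L28 (A9).
silver-token would need violet-key (A3), but violet-key is never granted. T34 would need violet-pass and violet-key (A2), but violet-key is never granted.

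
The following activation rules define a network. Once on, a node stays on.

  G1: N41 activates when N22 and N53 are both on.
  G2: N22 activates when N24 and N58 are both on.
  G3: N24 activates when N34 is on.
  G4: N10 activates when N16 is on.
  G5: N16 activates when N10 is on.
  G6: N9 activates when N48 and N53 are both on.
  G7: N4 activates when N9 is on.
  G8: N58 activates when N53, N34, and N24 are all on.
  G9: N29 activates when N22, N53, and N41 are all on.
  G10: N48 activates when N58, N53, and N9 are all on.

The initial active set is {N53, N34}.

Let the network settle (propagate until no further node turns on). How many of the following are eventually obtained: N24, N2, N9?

1

N34 is on, so N24 activates (G3).
N24: reached.
No rule produces N2, and it is not given.
N9 would need N48 and N53 (G6), but N48 never turns on.
Reached: N24 — 1 of the 3.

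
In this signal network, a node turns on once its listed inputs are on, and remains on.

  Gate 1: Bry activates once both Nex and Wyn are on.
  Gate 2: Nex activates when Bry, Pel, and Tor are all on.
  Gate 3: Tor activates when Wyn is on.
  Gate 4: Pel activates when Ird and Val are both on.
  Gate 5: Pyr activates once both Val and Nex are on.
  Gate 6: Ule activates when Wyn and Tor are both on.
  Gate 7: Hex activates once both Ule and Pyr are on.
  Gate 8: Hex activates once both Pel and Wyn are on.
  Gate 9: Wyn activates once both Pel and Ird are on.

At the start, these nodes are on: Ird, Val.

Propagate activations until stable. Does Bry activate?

Bry would need Nex and Wyn (Gate 1), but Nex never turns on.

No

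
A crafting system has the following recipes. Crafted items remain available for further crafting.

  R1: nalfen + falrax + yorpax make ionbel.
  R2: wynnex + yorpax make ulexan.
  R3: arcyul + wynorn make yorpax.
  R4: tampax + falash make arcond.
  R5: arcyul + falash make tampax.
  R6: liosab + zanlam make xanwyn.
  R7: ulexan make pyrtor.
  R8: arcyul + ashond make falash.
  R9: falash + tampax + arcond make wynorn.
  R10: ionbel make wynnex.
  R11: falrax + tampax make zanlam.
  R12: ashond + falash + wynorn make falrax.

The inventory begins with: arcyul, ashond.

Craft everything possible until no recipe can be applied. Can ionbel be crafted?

ionbel would need nalfen, falrax, and yorpax (R1), but nalfen is never obtained.

No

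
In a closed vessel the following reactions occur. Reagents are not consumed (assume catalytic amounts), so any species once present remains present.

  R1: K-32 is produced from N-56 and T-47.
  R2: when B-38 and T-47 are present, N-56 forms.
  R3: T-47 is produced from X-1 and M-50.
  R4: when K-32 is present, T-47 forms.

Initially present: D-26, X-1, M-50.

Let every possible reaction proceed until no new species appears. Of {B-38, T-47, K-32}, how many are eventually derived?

X-1 and M-50 present → T-47 forms (R3).
No rule produces B-38, and it is not given.
T-47: reached.
K-32 would need N-56 and T-47 (R1), but N-56 never forms.
Reached: T-47 — 1 of the 3.

1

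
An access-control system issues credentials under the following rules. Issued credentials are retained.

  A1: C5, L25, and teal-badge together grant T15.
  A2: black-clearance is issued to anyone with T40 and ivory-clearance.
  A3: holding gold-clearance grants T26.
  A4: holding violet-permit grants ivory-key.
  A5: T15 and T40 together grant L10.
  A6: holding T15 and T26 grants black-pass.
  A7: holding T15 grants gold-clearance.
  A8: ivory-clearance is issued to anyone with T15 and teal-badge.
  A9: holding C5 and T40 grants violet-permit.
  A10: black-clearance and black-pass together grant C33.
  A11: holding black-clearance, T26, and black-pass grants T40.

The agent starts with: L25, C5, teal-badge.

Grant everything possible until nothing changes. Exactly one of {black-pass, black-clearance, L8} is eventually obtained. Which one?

black-pass

Holding C5, L25, and teal-badge grants T15 (A1).
Holding T15 grants gold-clearance (A7).
Holding gold-clearance grants T26 (A3).
Holding T15 and T26 grants black-pass (A6).
black-clearance would need T40 and ivory-clearance (A2), but T40 is never granted. No rule produces L8, and it is not given.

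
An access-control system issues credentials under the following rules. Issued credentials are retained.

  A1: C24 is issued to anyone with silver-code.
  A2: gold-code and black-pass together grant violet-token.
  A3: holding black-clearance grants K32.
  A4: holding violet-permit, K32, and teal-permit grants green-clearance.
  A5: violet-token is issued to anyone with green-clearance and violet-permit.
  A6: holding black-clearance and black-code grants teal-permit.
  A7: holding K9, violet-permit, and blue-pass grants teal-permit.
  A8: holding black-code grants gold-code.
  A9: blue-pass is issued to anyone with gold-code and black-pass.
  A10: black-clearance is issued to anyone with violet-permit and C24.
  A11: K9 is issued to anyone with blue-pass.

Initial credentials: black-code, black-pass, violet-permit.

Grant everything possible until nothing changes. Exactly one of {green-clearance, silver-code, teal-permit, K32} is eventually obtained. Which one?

Holding black-code grants gold-code (A8).
Holding gold-code and black-pass grants blue-pass (A9).
Holding blue-pass grants K9 (A11).
Holding K9, violet-permit, and blue-pass grants teal-permit (A7).
green-clearance would need violet-permit, K32, and teal-permit (A4), but K32 is never granted. K32 would need black-clearance (A3), but black-clearance is never granted. No rule produces silver-code, and it is not given.

teal-permit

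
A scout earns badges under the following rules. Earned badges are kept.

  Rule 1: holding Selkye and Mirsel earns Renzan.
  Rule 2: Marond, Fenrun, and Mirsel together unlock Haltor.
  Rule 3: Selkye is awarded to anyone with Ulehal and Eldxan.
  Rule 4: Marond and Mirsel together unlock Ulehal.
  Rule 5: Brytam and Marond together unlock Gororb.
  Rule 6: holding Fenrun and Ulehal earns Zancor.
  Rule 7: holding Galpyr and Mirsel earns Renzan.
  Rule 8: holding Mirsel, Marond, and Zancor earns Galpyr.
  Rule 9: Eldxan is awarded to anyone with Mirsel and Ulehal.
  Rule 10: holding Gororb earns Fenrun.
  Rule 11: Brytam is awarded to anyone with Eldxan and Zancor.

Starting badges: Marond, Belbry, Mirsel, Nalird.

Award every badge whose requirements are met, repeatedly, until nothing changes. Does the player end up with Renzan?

Yes

With Marond and Mirsel, Ulehal is earned (Rule 4).
With Mirsel and Ulehal, Eldxan is earned (Rule 9).
With Ulehal and Eldxan, Selkye is earned (Rule 3).
With Selkye and Mirsel, Renzan is earned (Rule 1).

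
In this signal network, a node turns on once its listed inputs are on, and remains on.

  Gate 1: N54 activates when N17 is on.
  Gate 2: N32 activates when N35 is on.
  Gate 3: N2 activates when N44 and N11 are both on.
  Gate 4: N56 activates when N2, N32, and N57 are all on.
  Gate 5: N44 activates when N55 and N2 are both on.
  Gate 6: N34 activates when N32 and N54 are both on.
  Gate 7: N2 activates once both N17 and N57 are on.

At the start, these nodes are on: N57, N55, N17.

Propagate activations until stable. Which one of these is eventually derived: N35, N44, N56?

N17 and N57 are on, so N2 activates (Gate 7).
N55 and N2 are on, so N44 activates (Gate 5).
N56 would need N2, N32, and N57 (Gate 4), but N32 never turns on. No rule produces N35, and it is not given.

N44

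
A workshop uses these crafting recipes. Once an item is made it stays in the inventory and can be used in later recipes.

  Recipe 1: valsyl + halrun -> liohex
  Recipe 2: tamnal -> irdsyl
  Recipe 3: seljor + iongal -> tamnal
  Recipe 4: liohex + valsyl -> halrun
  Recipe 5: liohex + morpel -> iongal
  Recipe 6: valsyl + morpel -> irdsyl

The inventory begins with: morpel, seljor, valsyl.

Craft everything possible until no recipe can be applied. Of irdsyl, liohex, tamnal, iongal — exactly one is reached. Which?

Using Recipe 6, valsyl and morpel make irdsyl.
iongal would need liohex and morpel (Recipe 5), but liohex is never obtained. tamnal would need seljor and iongal (Recipe 3), but iongal is never obtained. liohex would need valsyl and halrun (Recipe 1), but halrun is never obtained.

irdsyl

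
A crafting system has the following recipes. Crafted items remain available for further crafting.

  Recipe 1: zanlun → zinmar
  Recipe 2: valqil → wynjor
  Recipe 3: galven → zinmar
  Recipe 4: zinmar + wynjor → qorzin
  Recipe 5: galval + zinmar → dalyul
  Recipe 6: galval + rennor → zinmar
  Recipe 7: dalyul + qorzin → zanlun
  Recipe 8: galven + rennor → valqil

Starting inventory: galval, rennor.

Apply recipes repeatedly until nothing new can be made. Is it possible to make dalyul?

Yes

Using Recipe 6, galval and rennor make zinmar.
Using Recipe 5, galval and zinmar make dalyul.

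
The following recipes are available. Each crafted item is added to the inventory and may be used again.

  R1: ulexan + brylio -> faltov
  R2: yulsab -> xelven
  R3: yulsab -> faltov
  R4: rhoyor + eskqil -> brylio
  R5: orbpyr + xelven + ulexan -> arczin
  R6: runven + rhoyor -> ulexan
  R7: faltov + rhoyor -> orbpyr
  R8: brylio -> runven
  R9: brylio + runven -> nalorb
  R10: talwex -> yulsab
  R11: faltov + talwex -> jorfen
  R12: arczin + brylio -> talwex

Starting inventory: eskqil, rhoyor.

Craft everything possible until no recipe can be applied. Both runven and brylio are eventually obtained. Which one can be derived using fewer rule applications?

brylio: rhoyor + eskqil -> brylio (R4). [1 rule application]
runven: Using R4, rhoyor and eskqil make brylio. Using R8, brylio makes runven. [2 rule applications]
brylio needs fewer.

brylio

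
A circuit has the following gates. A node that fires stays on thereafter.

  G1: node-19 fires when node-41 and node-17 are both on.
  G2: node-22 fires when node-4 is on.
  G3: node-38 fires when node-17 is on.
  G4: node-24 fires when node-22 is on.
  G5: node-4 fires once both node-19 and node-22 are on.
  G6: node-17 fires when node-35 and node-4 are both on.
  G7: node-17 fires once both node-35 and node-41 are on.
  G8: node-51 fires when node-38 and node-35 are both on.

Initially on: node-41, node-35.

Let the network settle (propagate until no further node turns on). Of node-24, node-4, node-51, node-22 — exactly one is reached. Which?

node-35 and node-41 are on, so node-17 fires (G7).
G3: node-17 on → node-38 on.
node-38 and node-35 are on, so node-51 fires (G8).
node-22 would need node-4 (G2), but node-4 never turns on. node-24 would need node-22 (G4), but node-22 never turns on. node-4 would need node-19 and node-22 (G5), but node-22 never turns on.

node-51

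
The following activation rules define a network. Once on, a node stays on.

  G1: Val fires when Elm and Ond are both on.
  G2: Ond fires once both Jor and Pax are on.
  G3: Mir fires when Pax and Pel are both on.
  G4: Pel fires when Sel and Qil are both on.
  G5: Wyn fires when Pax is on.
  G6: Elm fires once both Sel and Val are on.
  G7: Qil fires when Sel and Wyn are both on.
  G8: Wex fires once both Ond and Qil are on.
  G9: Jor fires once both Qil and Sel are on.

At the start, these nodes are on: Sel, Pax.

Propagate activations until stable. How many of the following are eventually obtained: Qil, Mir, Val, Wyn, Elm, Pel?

4

Pax is on, so Wyn fires (G5).
G7: Sel and Wyn on → Qil on.
Sel and Qil are on, so Pel fires (G4).
Pax and Pel are on, so Mir fires (G3).
Qil: reached.
Mir: reached.
Val would need Elm and Ond (G1), but Elm never turns on.
Wyn: reached.
Elm would need Sel and Val (G6), but Val never turns on.
Pel: reached.
Reached: Qil, Mir, Wyn, and Pel — 4 of the 6.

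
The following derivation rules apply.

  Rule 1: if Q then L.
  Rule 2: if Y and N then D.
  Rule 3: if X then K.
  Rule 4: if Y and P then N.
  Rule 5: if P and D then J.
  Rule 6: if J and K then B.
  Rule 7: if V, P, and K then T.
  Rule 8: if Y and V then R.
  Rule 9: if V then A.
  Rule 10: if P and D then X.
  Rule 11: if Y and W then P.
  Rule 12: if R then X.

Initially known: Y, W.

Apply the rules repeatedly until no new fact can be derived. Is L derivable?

No

L would need Q (Rule 1), but Q is never established.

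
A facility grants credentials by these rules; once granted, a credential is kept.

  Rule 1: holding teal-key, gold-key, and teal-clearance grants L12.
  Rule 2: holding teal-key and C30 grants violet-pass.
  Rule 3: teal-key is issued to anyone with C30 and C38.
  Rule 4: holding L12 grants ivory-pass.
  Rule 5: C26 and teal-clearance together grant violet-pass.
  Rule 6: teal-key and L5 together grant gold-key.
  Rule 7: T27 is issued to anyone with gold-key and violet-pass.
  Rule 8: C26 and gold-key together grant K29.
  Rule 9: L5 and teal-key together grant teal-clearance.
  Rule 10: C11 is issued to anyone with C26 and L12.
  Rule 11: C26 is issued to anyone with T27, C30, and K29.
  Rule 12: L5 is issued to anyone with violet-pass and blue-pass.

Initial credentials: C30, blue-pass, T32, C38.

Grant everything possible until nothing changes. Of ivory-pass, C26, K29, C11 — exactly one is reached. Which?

Holding C30 and C38 grants teal-key (Rule 3).
Holding teal-key and C30 grants violet-pass (Rule 2).
Holding violet-pass and blue-pass grants L5 (Rule 12).
Holding teal-key and L5 grants gold-key (Rule 6).
Holding L5 and teal-key grants teal-clearance (Rule 9).
Holding teal-key, gold-key, and teal-clearance grants L12 (Rule 1).
Holding L12 grants ivory-pass (Rule 4).
C26 would need T27, C30, and K29 (Rule 11), but K29 is never granted. K29 would need C26 and gold-key (Rule 8), but C26 is never granted. C11 would need C26 and L12 (Rule 10), but C26 is never granted.

ivory-pass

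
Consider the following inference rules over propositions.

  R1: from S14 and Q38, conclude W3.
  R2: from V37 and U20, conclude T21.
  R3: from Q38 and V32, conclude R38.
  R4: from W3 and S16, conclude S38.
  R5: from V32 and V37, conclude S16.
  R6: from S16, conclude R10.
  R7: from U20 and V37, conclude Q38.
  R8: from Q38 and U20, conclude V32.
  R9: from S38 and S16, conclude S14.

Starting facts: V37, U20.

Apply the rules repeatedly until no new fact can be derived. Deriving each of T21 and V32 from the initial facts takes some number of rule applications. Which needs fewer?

T21

T21: From V37 and U20, R2 gives T21. [1 rule application]
V32: U20 and V37 hold, so Q38 follows (R7). Q38 and U20 hold, so V32 follows (R8). [2 rule applications]
T21 needs fewer.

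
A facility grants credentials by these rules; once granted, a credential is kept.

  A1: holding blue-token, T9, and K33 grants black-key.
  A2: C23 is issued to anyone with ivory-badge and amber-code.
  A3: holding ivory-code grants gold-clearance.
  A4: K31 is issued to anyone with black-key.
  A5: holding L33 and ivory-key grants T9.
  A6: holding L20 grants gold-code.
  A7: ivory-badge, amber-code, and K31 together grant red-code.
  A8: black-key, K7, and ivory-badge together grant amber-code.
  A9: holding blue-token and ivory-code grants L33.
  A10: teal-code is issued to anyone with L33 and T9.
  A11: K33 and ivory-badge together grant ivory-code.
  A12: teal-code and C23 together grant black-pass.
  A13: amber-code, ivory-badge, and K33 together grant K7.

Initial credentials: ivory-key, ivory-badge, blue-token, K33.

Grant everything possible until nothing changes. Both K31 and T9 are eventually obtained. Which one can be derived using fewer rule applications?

T9

T9: Holding K33 and ivory-badge grants ivory-code (A11). Holding blue-token and ivory-code grants L33 (A9). Holding L33 and ivory-key grants T9 (A5). [3 rule applications]
K31: Holding K33 and ivory-badge grants ivory-code (A11). Holding blue-token and ivory-code grants L33 (A9). Holding L33 and ivory-key grants T9 (A5). Holding blue-token, T9, and K33 grants black-key (A1). Holding black-key grants K31 (A4). [5 rule applications]
T9 needs fewer.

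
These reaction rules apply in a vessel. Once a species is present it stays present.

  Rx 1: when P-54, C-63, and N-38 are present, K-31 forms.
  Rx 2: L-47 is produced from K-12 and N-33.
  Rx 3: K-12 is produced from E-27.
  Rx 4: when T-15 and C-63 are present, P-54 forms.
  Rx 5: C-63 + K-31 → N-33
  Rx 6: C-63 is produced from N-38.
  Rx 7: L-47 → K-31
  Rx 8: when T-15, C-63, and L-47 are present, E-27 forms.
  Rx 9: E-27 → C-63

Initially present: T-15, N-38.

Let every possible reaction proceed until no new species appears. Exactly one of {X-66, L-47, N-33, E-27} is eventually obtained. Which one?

N-33

N-38 present → C-63 forms (Rx 6).
T-15 and C-63 present → P-54 forms (Rx 4).
P-54, C-63, and N-38 present → K-31 forms (Rx 1).
C-63 and K-31 present → N-33 forms (Rx 5).
No rule produces X-66, and it is not given. E-27 would need T-15, C-63, and L-47 (Rx 8), but L-47 never forms. L-47 would need K-12 and N-33 (Rx 2), but K-12 never forms.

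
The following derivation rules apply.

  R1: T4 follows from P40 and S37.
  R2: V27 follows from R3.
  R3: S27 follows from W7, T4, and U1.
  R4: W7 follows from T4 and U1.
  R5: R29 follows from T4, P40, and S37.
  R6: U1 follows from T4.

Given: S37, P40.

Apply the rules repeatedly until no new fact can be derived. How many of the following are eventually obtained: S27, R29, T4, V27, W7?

P40 and S37 hold, so T4 follows (R1).
From T4, P40, and S37, R5 gives R29.
T4 holds, so U1 follows (R6).
From T4 and U1, R4 gives W7.
W7, T4, and U1 hold, so S27 follows (R3).
S27: reached.
R29: reached.
T4: reached.
V27 would need R3 (R2), but R3 is never established.
W7: reached.
Reached: S27, R29, T4, and W7 — 4 of the 5.

4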